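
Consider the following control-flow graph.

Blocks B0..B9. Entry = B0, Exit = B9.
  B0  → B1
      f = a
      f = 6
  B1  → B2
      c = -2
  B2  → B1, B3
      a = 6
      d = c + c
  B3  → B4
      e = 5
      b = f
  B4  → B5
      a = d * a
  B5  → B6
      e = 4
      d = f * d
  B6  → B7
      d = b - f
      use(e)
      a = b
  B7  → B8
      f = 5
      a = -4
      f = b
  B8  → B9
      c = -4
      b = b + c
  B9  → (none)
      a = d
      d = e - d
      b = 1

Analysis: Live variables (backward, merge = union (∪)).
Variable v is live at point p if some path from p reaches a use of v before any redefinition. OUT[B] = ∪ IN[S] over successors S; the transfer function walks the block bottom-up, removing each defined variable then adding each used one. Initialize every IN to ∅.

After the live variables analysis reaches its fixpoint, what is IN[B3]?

Answer: {a, d, f}

Derivation:
Fixpoint table:
  B0:  IN={a}  OUT={f}
  B1:  IN={f}  OUT={c, f}
  B2:  IN={c, f}  OUT={a, d, f}
  B3:  IN={a, d, f}  OUT={a, b, d, f}
  B4:  IN={a, b, d, f}  OUT={b, d, f}
  B5:  IN={b, d, f}  OUT={b, e, f}
  B6:  IN={b, e, f}  OUT={b, d, e}
  B7:  IN={b, d, e}  OUT={b, d, e}
  B8:  IN={b, d, e}  OUT={d, e}
  B9:  IN={d, e}  OUT={}

Merge at B3: OUT[B3] = IN[B4] = {a, b, d, f}
Applying B3's transfer function to that OUT value gives IN[B3] (row B3 above).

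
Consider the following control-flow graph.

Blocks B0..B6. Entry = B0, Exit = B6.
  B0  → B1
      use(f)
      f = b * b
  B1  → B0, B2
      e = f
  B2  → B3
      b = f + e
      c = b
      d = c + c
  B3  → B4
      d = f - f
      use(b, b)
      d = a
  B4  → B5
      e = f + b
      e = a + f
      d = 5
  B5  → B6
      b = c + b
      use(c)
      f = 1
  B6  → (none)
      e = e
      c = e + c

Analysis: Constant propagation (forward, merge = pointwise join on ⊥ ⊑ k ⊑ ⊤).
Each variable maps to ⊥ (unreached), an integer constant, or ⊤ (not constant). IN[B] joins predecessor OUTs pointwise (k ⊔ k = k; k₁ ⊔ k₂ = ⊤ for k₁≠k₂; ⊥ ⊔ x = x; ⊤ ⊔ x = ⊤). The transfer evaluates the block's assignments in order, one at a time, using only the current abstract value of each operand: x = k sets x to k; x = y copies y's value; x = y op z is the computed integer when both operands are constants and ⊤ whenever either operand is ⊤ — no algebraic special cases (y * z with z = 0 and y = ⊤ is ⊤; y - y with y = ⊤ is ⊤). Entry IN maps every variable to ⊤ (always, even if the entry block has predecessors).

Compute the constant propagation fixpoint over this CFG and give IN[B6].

Answer: {a: ⊤, b: ⊤, c: ⊤, d: 5, e: ⊤, f: 1}

Derivation:
Per-block solution:
  B0:  IN=(all ⊤)  OUT=(all ⊤)
  B1:  IN=(all ⊤)  OUT=(all ⊤)
  B2:  IN=(all ⊤)  OUT=(all ⊤)
  B3:  IN=(all ⊤)  OUT=(all ⊤)
  B4:  IN=(all ⊤)  OUT={d:5; rest ⊤}
  B5:  IN={d:5; rest ⊤}  OUT={d:5, f:1; rest ⊤}
  B6:  IN={d:5, f:1; rest ⊤}  OUT={d:5, f:1; rest ⊤}

Merge at B6: IN[B6] = OUT[B5] = {a: ⊤, b: ⊤, c: ⊤, d: 5, e: ⊤, f: 1}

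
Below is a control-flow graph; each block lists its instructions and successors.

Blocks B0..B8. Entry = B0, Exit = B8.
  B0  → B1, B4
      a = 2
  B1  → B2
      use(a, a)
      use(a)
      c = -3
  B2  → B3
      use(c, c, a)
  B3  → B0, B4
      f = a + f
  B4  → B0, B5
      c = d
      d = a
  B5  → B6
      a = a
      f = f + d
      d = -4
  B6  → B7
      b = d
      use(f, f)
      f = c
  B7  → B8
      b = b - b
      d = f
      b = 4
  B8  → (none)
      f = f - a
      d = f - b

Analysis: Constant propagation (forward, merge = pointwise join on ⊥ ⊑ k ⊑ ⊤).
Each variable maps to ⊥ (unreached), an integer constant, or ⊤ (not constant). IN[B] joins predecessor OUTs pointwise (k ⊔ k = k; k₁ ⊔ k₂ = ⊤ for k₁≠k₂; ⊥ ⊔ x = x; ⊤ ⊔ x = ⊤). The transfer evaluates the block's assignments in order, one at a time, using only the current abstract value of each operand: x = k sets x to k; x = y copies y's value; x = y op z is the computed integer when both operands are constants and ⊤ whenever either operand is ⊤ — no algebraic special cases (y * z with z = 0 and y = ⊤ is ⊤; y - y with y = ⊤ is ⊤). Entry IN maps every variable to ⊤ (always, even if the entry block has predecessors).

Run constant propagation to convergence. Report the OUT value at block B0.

Answer: {a: 2, b: ⊤, c: ⊤, d: ⊤, e: ⊤, f: ⊤}

Trace:
Fixpoint table:
  B0:   IN=(all ⊤)   OUT={a:2; rest ⊤}
  B1:   IN={a:2; rest ⊤}   OUT={a:2, c:-3; rest ⊤}
  B2:   IN={a:2, c:-3; rest ⊤}   OUT={a:2, c:-3; rest ⊤}
  B3:   IN={a:2, c:-3; rest ⊤}   OUT={a:2, c:-3; rest ⊤}
  B4:   IN={a:2; rest ⊤}   OUT={a:2, d:2; rest ⊤}
  B5:   IN={a:2, d:2; rest ⊤}   OUT={a:2, d:-4; rest ⊤}
  B6:   IN={a:2, d:-4; rest ⊤}   OUT={a:2, b:-4, d:-4; rest ⊤}
  B7:   IN={a:2, b:-4, d:-4; rest ⊤}   OUT={a:2, b:4; rest ⊤}
  B8:   IN={a:2, b:4; rest ⊤}   OUT={a:2, b:4; rest ⊤}

Merge at B0 (entry node, so the boundary value (all ⊤) is joined with the incoming edge(s)): IN[B0] = (all ⊤) ⊔ OUT[B3] ⊔ OUT[B4] = {a: ⊤, b: ⊤, c: ⊤, d: ⊤, e: ⊤, f: ⊤}
Applying B0's transfer function to that IN value gives OUT[B0] (row B0 above).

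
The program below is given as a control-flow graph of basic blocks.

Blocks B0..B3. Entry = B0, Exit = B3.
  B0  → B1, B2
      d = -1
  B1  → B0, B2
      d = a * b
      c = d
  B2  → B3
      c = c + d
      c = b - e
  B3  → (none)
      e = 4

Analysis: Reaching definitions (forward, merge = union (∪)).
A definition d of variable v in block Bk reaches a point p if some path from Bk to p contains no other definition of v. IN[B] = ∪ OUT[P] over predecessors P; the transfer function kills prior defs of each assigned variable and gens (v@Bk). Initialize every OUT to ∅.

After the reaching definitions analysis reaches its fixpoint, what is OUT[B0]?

Answer: {c@B1, d@B0}

Derivation:
Fixpoint table:
  B0: | IN={c@B1, d@B1} | OUT={c@B1, d@B0}
  B1: | IN={c@B1, d@B0} | OUT={c@B1, d@B1}
  B2: | IN={c@B1, d@B0, d@B1} | OUT={c@B2, d@B0, d@B1}
  B3: | IN={c@B2, d@B0, d@B1} | OUT={c@B2, d@B0, d@B1, e@B3}

Merge at B0 (entry node, so the boundary value {} is joined with the incoming edge(s)): IN[B0] = {} ⊔ OUT[B1] = {c@B1, d@B1}
Applying B0's transfer function to that IN value gives OUT[B0] (row B0 above).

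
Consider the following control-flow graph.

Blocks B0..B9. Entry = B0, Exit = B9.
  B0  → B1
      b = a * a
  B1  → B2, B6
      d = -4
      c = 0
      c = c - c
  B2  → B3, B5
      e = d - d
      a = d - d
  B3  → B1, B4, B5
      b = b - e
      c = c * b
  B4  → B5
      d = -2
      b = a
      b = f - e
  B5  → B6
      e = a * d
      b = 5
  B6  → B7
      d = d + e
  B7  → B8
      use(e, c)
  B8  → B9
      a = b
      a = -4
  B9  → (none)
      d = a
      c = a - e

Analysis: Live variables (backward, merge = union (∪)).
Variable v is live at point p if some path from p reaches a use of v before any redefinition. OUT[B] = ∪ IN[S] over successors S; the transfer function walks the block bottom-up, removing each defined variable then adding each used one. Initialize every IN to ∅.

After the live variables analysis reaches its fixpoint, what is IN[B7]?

Converged values:
  B0:   IN={a, e, f}   OUT={b, e, f}
  B1:   IN={b, e, f}   OUT={b, c, d, e, f}
  B2:   IN={b, c, d, f}   OUT={a, b, c, d, e, f}
  B3:   IN={a, b, c, d, e, f}   OUT={a, b, c, d, e, f}
  B4:   IN={a, c, e, f}   OUT={a, c, d}
  B5:   IN={a, c, d}   OUT={b, c, d, e}
  B6:   IN={b, c, d, e}   OUT={b, c, e}
  B7:   IN={b, c, e}   OUT={b, e}
  B8:   IN={b, e}   OUT={a, e}
  B9:   IN={a, e}   OUT={}

Merge at B7: OUT[B7] = IN[B8] = {b, e}
Applying B7's transfer function to that OUT value gives IN[B7] (row B7 above).

Answer: {b, c, e}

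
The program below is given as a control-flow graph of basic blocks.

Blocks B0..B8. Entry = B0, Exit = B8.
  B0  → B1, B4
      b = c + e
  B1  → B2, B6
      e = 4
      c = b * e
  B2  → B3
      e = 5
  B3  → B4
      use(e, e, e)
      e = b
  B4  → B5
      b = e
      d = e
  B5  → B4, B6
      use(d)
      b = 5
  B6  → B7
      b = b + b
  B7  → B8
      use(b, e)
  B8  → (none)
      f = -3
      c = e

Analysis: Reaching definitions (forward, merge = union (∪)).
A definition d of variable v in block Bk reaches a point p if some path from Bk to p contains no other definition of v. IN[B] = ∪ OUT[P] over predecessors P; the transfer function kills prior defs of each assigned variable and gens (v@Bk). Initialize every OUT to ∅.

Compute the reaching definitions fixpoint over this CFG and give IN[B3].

Fixpoint table:
  B0:   IN={}   OUT={b@B0}
  B1:   IN={b@B0}   OUT={b@B0, c@B1, e@B1}
  B2:   IN={b@B0, c@B1, e@B1}   OUT={b@B0, c@B1, e@B2}
  B3:   IN={b@B0, c@B1, e@B2}   OUT={b@B0, c@B1, e@B3}
  B4:   IN={b@B0, b@B5, c@B1, d@B4, e@B3}   OUT={b@B4, c@B1, d@B4, e@B3}
  B5:   IN={b@B4, c@B1, d@B4, e@B3}   OUT={b@B5, c@B1, d@B4, e@B3}
  B6:   IN={b@B0, b@B5, c@B1, d@B4, e@B1, e@B3}   OUT={b@B6, c@B1, d@B4, e@B1, e@B3}
  B7:   IN={b@B6, c@B1, d@B4, e@B1, e@B3}   OUT={b@B6, c@B1, d@B4, e@B1, e@B3}
  B8:   IN={b@B6, c@B1, d@B4, e@B1, e@B3}   OUT={b@B6, c@B8, d@B4, e@B1, e@B3, f@B8}

Merge at B3: IN[B3] = OUT[B2] = {b@B0, c@B1, e@B2}

Answer: {b@B0, c@B1, e@B2}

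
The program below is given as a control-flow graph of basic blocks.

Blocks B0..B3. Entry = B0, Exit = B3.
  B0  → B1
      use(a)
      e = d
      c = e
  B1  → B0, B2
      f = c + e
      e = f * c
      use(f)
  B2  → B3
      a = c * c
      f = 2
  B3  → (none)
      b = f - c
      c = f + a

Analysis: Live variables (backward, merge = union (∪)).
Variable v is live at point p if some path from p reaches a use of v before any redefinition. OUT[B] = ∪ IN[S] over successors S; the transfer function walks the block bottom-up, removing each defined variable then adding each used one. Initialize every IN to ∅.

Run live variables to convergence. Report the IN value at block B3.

Per-block solution:
  B0:   IN={a, d}   OUT={a, c, d, e}
  B1:   IN={a, c, d, e}   OUT={a, c, d}
  B2:   IN={c}   OUT={a, c, f}
  B3:   IN={a, c, f}   OUT={}

B3 is the boundary node: OUT[B3] = {}
Applying B3's transfer function to that OUT value gives IN[B3] (row B3 above).

Answer: {a, c, f}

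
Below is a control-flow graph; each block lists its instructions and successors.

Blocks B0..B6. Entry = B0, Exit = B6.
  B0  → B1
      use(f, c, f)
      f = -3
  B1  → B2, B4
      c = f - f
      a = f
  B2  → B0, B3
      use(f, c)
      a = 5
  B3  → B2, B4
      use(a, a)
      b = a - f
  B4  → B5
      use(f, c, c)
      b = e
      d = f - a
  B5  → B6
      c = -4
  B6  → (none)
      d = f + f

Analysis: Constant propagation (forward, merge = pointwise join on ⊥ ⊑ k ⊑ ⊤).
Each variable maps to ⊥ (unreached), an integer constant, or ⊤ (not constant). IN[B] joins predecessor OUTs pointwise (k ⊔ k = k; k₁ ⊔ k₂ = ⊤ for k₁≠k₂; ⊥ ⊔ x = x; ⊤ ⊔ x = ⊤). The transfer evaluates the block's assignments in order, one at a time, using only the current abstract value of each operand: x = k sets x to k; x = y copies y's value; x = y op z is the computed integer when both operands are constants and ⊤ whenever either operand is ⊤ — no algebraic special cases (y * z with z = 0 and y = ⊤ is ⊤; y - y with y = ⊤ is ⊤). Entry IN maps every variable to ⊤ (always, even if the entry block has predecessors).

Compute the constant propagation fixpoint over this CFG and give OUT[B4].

Per-block solution:
  B0:  IN=(all ⊤)  OUT={f:-3; rest ⊤}
  B1:  IN={f:-3; rest ⊤}  OUT={a:-3, c:0, f:-3; rest ⊤}
  B2:  IN={c:0, f:-3; rest ⊤}  OUT={a:5, c:0, f:-3; rest ⊤}
  B3:  IN={a:5, c:0, f:-3; rest ⊤}  OUT={a:5, b:8, c:0, f:-3; rest ⊤}
  B4:  IN={c:0, f:-3; rest ⊤}  OUT={c:0, f:-3; rest ⊤}
  B5:  IN={c:0, f:-3; rest ⊤}  OUT={c:-4, f:-3; rest ⊤}
  B6:  IN={c:-4, f:-3; rest ⊤}  OUT={c:-4, d:-6, f:-3; rest ⊤}

Merge at B4: IN[B4] = OUT[B1] ⊔ OUT[B3] = {a: ⊤, b: ⊤, c: 0, d: ⊤, e: ⊤, f: -3}
Applying B4's transfer function to that IN value gives OUT[B4] (row B4 above).

Answer: {a: ⊤, b: ⊤, c: 0, d: ⊤, e: ⊤, f: -3}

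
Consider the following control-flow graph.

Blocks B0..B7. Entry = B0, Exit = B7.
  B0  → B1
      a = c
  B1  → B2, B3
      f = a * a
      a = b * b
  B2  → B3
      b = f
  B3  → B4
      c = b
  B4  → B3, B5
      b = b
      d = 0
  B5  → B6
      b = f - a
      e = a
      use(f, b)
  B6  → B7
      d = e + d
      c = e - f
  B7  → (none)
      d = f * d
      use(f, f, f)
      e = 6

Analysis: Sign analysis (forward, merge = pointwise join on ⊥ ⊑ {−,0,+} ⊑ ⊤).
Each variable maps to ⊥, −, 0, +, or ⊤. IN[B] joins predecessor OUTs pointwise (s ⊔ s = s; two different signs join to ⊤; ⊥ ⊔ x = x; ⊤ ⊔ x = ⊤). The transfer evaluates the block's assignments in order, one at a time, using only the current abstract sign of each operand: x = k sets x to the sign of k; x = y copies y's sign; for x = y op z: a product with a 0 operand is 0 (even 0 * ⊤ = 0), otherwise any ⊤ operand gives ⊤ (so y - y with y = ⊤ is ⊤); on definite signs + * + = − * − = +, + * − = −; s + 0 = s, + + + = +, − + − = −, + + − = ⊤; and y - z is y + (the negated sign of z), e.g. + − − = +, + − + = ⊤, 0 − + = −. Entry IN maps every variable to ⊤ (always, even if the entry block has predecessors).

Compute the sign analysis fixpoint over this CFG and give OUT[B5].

Answer: {a: ⊤, b: ⊤, c: ⊤, d: 0, e: ⊤, f: ⊤}

Derivation:
Converged values:
  B0: | IN=(all ⊤) | OUT=(all ⊤)
  B1: | IN=(all ⊤) | OUT=(all ⊤)
  B2: | IN=(all ⊤) | OUT=(all ⊤)
  B3: | IN=(all ⊤) | OUT=(all ⊤)
  B4: | IN=(all ⊤) | OUT={d:0; rest ⊤}
  B5: | IN={d:0; rest ⊤} | OUT={d:0; rest ⊤}
  B6: | IN={d:0; rest ⊤} | OUT=(all ⊤)
  B7: | IN=(all ⊤) | OUT={e:+; rest ⊤}

Merge at B5: IN[B5] = OUT[B4] = {a: ⊤, b: ⊤, c: ⊤, d: 0, e: ⊤, f: ⊤}
Applying B5's transfer function to that IN value gives OUT[B5] (row B5 above).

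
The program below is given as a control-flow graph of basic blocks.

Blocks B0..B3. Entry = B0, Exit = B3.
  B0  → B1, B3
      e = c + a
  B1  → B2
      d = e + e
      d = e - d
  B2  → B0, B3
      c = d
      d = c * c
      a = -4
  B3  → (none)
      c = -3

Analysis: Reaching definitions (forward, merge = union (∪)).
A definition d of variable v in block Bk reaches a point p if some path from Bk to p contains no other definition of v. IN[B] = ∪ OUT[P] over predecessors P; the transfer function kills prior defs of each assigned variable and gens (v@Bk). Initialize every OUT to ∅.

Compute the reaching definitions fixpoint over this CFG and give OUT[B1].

Answer: {a@B2, c@B2, d@B1, e@B0}

Trace:
Fixpoint table:
  B0: | IN={a@B2, c@B2, d@B2, e@B0} | OUT={a@B2, c@B2, d@B2, e@B0}
  B1: | IN={a@B2, c@B2, d@B2, e@B0} | OUT={a@B2, c@B2, d@B1, e@B0}
  B2: | IN={a@B2, c@B2, d@B1, e@B0} | OUT={a@B2, c@B2, d@B2, e@B0}
  B3: | IN={a@B2, c@B2, d@B2, e@B0} | OUT={a@B2, c@B3, d@B2, e@B0}

Merge at B1: IN[B1] = OUT[B0] = {a@B2, c@B2, d@B2, e@B0}
Applying B1's transfer function to that IN value gives OUT[B1] (row B1 above).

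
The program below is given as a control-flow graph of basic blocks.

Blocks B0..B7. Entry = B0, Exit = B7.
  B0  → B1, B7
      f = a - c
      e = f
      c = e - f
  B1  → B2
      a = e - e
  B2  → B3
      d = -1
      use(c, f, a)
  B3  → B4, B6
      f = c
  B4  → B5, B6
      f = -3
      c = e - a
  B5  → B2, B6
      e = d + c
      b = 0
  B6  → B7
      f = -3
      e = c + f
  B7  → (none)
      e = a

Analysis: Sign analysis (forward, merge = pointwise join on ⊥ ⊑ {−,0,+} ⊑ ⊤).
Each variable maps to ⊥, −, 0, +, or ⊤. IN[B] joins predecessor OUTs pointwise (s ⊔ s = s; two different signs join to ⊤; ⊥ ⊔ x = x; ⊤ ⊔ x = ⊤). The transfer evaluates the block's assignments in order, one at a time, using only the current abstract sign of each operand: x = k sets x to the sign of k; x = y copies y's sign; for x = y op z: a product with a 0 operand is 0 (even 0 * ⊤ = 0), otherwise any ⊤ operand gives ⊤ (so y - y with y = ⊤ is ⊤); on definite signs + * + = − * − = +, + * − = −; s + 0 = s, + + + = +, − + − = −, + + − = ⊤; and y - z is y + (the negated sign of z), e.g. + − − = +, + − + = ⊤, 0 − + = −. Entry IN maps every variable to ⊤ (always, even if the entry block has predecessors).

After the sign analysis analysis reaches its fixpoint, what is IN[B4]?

Answer: {a: ⊤, b: ⊤, c: ⊤, d: -, e: ⊤, f: ⊤}

Working:
Fixpoint table:
  B0:  IN=(all ⊤)  OUT=(all ⊤)
  B1:  IN=(all ⊤)  OUT=(all ⊤)
  B2:  IN=(all ⊤)  OUT={d:-; rest ⊤}
  B3:  IN={d:-; rest ⊤}  OUT={d:-; rest ⊤}
  B4:  IN={d:-; rest ⊤}  OUT={d:-, f:-; rest ⊤}
  B5:  IN={d:-, f:-; rest ⊤}  OUT={b:0, d:-, f:-; rest ⊤}
  B6:  IN={d:-; rest ⊤}  OUT={d:-, f:-; rest ⊤}
  B7:  IN=(all ⊤)  OUT=(all ⊤)

Merge at B4: IN[B4] = OUT[B3] = {a: ⊤, b: ⊤, c: ⊤, d: -, e: ⊤, f: ⊤}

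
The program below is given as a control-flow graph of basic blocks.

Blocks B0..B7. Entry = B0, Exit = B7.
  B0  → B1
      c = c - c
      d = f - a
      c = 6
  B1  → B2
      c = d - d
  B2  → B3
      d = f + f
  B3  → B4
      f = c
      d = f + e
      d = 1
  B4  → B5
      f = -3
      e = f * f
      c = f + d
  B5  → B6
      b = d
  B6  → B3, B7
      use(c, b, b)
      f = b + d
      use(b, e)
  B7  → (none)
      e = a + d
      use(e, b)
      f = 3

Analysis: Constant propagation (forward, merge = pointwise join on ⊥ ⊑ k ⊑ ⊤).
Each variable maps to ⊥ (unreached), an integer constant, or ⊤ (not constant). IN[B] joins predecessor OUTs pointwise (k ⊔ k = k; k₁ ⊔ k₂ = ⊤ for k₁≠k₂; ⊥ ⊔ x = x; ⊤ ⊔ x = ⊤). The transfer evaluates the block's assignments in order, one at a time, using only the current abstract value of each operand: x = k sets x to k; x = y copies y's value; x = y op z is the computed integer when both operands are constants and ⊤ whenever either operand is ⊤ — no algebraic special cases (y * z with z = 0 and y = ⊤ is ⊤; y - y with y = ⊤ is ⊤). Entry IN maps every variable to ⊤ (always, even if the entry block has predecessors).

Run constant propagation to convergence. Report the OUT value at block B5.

Answer: {a: ⊤, b: 1, c: -2, d: 1, e: 9, f: -3}

Trace:
Fixpoint table:
  B0: | IN=(all ⊤) | OUT={c:6; rest ⊤}
  B1: | IN={c:6; rest ⊤} | OUT=(all ⊤)
  B2: | IN=(all ⊤) | OUT=(all ⊤)
  B3: | IN=(all ⊤) | OUT={d:1; rest ⊤}
  B4: | IN={d:1; rest ⊤} | OUT={c:-2, d:1, e:9, f:-3; rest ⊤}
  B5: | IN={c:-2, d:1, e:9, f:-3; rest ⊤} | OUT={b:1, c:-2, d:1, e:9, f:-3; rest ⊤}
  B6: | IN={b:1, c:-2, d:1, e:9, f:-3; rest ⊤} | OUT={b:1, c:-2, d:1, e:9, f:2; rest ⊤}
  B7: | IN={b:1, c:-2, d:1, e:9, f:2; rest ⊤} | OUT={b:1, c:-2, d:1, f:3; rest ⊤}

Merge at B5: IN[B5] = OUT[B4] = {a: ⊤, b: ⊤, c: -2, d: 1, e: 9, f: -3}
Applying B5's transfer function to that IN value gives OUT[B5] (row B5 above).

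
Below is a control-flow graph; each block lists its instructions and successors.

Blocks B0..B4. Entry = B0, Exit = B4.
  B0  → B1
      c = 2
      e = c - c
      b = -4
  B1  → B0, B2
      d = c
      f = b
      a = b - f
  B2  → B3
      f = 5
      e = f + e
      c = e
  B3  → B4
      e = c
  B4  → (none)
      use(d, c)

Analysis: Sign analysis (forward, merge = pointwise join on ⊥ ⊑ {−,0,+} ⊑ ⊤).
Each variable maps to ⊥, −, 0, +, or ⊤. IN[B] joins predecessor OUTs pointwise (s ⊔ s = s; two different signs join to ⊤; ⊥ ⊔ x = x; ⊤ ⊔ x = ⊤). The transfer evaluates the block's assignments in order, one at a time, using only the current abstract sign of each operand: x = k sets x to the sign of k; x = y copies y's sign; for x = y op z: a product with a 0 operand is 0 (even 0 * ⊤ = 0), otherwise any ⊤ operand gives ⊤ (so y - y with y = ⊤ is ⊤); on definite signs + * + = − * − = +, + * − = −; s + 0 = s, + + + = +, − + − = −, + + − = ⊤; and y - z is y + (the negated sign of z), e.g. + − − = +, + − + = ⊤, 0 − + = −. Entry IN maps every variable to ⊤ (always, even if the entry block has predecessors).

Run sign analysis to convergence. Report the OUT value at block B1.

Converged values:
  B0:   IN=(all ⊤)   OUT={b:-, c:+; rest ⊤}
  B1:   IN={b:-, c:+; rest ⊤}   OUT={b:-, c:+, d:+, f:-; rest ⊤}
  B2:   IN={b:-, c:+, d:+, f:-; rest ⊤}   OUT={b:-, d:+, f:+; rest ⊤}
  B3:   IN={b:-, d:+, f:+; rest ⊤}   OUT={b:-, d:+, f:+; rest ⊤}
  B4:   IN={b:-, d:+, f:+; rest ⊤}   OUT={b:-, d:+, f:+; rest ⊤}

Merge at B1: IN[B1] = OUT[B0] = {a: ⊤, b: -, c: +, d: ⊤, e: ⊤, f: ⊤}
Applying B1's transfer function to that IN value gives OUT[B1] (row B1 above).

Answer: {a: ⊤, b: -, c: +, d: +, e: ⊤, f: -}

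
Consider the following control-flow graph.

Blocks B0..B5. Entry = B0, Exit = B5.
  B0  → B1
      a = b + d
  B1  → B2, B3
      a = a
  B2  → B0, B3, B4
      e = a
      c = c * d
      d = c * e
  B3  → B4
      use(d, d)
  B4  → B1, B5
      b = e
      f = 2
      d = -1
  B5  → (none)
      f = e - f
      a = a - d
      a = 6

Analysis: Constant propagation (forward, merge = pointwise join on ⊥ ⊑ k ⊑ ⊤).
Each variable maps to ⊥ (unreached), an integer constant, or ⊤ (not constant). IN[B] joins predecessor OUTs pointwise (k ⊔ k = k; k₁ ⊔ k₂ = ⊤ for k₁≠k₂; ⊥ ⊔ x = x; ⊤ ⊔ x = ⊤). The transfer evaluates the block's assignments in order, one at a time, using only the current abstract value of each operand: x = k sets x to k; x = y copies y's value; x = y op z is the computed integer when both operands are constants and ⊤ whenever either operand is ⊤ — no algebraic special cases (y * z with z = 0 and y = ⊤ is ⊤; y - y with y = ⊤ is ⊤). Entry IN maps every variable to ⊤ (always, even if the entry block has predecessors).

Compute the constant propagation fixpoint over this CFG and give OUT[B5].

Answer: {a: 6, b: ⊤, c: ⊤, d: -1, e: ⊤, f: ⊤}

Trace:
Per-block solution:
  B0:   IN=(all ⊤)   OUT=(all ⊤)
  B1:   IN=(all ⊤)   OUT=(all ⊤)
  B2:   IN=(all ⊤)   OUT=(all ⊤)
  B3:   IN=(all ⊤)   OUT=(all ⊤)
  B4:   IN=(all ⊤)   OUT={d:-1, f:2; rest ⊤}
  B5:   IN={d:-1, f:2; rest ⊤}   OUT={a:6, d:-1; rest ⊤}

Merge at B5: IN[B5] = OUT[B4] = {a: ⊤, b: ⊤, c: ⊤, d: -1, e: ⊤, f: 2}
Applying B5's transfer function to that IN value gives OUT[B5] (row B5 above).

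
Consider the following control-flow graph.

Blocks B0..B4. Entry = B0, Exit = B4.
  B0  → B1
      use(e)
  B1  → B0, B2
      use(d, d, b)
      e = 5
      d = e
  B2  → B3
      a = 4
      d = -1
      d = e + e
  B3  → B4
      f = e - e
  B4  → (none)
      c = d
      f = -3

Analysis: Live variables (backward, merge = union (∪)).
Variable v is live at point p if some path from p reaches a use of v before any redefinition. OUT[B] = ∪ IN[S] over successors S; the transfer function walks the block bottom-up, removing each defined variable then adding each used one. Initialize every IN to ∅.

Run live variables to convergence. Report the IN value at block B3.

Answer: {d, e}

Trace:
Fixpoint table:
  B0:   IN={b, d, e}   OUT={b, d}
  B1:   IN={b, d}   OUT={b, d, e}
  B2:   IN={e}   OUT={d, e}
  B3:   IN={d, e}   OUT={d}
  B4:   IN={d}   OUT={}

Merge at B3: OUT[B3] = IN[B4] = {d}
Applying B3's transfer function to that OUT value gives IN[B3] (row B3 above).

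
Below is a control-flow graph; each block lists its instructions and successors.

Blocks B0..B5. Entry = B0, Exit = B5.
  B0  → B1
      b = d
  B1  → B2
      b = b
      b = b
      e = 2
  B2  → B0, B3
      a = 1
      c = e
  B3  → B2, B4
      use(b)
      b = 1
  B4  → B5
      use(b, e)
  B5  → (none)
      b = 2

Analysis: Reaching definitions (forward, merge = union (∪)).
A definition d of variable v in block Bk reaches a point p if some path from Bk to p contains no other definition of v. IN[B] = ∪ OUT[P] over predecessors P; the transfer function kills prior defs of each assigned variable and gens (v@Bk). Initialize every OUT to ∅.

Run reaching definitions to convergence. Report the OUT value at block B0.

Answer: {a@B2, b@B0, c@B2, e@B1}

Trace:
Fixpoint table:
  B0:   IN={a@B2, b@B1, b@B3, c@B2, e@B1}   OUT={a@B2, b@B0, c@B2, e@B1}
  B1:   IN={a@B2, b@B0, c@B2, e@B1}   OUT={a@B2, b@B1, c@B2, e@B1}
  B2:   IN={a@B2, b@B1, b@B3, c@B2, e@B1}   OUT={a@B2, b@B1, b@B3, c@B2, e@B1}
  B3:   IN={a@B2, b@B1, b@B3, c@B2, e@B1}   OUT={a@B2, b@B3, c@B2, e@B1}
  B4:   IN={a@B2, b@B3, c@B2, e@B1}   OUT={a@B2, b@B3, c@B2, e@B1}
  B5:   IN={a@B2, b@B3, c@B2, e@B1}   OUT={a@B2, b@B5, c@B2, e@B1}

Merge at B0 (entry node, so the boundary value {} is joined with the incoming edge(s)): IN[B0] = {} ⊔ OUT[B2] = {a@B2, b@B1, b@B3, c@B2, e@B1}
Applying B0's transfer function to that IN value gives OUT[B0] (row B0 above).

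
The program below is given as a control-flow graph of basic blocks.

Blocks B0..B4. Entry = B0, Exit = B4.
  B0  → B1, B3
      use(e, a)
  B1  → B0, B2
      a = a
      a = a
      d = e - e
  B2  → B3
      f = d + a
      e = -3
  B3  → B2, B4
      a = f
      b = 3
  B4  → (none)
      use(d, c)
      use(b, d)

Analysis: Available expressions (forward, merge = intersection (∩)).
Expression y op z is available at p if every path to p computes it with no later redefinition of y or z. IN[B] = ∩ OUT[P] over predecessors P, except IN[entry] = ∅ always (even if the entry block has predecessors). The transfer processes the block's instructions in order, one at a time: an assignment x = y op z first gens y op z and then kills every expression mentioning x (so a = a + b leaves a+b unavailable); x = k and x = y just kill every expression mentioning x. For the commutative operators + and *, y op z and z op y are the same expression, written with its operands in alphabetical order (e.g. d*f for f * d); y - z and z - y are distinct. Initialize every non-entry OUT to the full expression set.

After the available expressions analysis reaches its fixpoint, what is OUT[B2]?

Answer: {a+d}

Derivation:
Per-block solution:
  B0:  IN={}  OUT={}
  B1:  IN={}  OUT={e-e}
  B2:  IN={}  OUT={a+d}
  B3:  IN={}  OUT={}
  B4:  IN={}  OUT={}

Merge at B2: IN[B2] = OUT[B1] ∩ OUT[B3] = {}
Applying B2's transfer function to that IN value gives OUT[B2] (row B2 above).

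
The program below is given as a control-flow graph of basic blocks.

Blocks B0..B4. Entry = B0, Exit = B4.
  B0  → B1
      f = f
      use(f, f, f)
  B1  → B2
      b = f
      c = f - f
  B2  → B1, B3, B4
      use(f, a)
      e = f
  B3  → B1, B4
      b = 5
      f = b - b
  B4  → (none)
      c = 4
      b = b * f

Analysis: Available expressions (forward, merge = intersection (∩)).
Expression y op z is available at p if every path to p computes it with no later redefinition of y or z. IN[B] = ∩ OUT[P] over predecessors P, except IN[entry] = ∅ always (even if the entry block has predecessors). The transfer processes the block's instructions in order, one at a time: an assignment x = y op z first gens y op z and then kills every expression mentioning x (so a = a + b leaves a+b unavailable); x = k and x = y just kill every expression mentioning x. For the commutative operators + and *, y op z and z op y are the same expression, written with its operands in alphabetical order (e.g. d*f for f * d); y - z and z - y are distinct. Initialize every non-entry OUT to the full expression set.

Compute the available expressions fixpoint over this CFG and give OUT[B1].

Answer: {f-f}

Derivation:
Fixpoint table:
  B0:   IN={}   OUT={}
  B1:   IN={}   OUT={f-f}
  B2:   IN={f-f}   OUT={f-f}
  B3:   IN={f-f}   OUT={b-b}
  B4:   IN={}   OUT={}

Merge at B1: IN[B1] = OUT[B0] ∩ OUT[B2] ∩ OUT[B3] = {}
Applying B1's transfer function to that IN value gives OUT[B1] (row B1 above).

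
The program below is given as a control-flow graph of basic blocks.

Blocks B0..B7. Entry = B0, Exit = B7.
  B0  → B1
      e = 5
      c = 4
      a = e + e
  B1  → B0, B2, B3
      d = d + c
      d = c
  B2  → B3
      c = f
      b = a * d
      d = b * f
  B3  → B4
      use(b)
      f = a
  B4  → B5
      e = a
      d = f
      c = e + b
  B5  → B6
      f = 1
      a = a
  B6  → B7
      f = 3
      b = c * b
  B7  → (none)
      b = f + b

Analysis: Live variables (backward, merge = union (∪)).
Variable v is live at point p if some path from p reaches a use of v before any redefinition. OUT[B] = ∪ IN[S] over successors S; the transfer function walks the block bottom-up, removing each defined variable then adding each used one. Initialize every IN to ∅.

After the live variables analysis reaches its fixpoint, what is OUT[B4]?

Answer: {a, b, c}

Trace:
Converged values:
  B0:   IN={b, d, f}   OUT={a, b, c, d, f}
  B1:   IN={a, b, c, d, f}   OUT={a, b, d, f}
  B2:   IN={a, d, f}   OUT={a, b}
  B3:   IN={a, b}   OUT={a, b, f}
  B4:   IN={a, b, f}   OUT={a, b, c}
  B5:   IN={a, b, c}   OUT={b, c}
  B6:   IN={b, c}   OUT={b, f}
  B7:   IN={b, f}   OUT={}

Merge at B4: OUT[B4] = IN[B5] = {a, b, c}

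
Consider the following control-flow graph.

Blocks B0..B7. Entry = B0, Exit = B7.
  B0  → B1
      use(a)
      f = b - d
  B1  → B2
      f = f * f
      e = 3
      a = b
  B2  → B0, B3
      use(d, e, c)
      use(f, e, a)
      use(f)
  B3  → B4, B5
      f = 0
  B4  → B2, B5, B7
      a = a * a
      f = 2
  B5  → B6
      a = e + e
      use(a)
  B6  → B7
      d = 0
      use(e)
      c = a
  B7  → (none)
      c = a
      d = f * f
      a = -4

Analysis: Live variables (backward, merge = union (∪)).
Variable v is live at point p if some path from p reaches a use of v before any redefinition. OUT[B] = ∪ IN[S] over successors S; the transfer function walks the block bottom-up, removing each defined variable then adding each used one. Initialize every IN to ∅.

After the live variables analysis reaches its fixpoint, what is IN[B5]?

Answer: {e, f}

Trace:
Fixpoint table:
  B0:  IN={a, b, c, d}  OUT={b, c, d, f}
  B1:  IN={b, c, d, f}  OUT={a, b, c, d, e, f}
  B2:  IN={a, b, c, d, e, f}  OUT={a, b, c, d, e}
  B3:  IN={a, b, c, d, e}  OUT={a, b, c, d, e, f}
  B4:  IN={a, b, c, d, e}  OUT={a, b, c, d, e, f}
  B5:  IN={e, f}  OUT={a, e, f}
  B6:  IN={a, e, f}  OUT={a, f}
  B7:  IN={a, f}  OUT={}

Merge at B5: OUT[B5] = IN[B6] = {a, e, f}
Applying B5's transfer function to that OUT value gives IN[B5] (row B5 above).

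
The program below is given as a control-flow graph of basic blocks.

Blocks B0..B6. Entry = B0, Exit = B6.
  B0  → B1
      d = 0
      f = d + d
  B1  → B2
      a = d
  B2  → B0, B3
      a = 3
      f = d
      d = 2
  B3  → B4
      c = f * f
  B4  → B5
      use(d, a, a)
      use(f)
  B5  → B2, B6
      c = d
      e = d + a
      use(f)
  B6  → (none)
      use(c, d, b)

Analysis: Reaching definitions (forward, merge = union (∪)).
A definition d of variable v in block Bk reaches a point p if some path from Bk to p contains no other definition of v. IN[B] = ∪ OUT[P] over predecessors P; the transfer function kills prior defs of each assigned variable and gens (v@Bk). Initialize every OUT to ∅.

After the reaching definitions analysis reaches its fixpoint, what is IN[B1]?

Per-block solution:
  B0: | IN={a@B2, c@B5, d@B2, e@B5, f@B2} | OUT={a@B2, c@B5, d@B0, e@B5, f@B0}
  B1: | IN={a@B2, c@B5, d@B0, e@B5, f@B0} | OUT={a@B1, c@B5, d@B0, e@B5, f@B0}
  B2: | IN={a@B1, a@B2, c@B5, d@B0, d@B2, e@B5, f@B0, f@B2} | OUT={a@B2, c@B5, d@B2, e@B5, f@B2}
  B3: | IN={a@B2, c@B5, d@B2, e@B5, f@B2} | OUT={a@B2, c@B3, d@B2, e@B5, f@B2}
  B4: | IN={a@B2, c@B3, d@B2, e@B5, f@B2} | OUT={a@B2, c@B3, d@B2, e@B5, f@B2}
  B5: | IN={a@B2, c@B3, d@B2, e@B5, f@B2} | OUT={a@B2, c@B5, d@B2, e@B5, f@B2}
  B6: | IN={a@B2, c@B5, d@B2, e@B5, f@B2} | OUT={a@B2, c@B5, d@B2, e@B5, f@B2}

Merge at B1: IN[B1] = OUT[B0] = {a@B2, c@B5, d@B0, e@B5, f@B0}

Answer: {a@B2, c@B5, d@B0, e@B5, f@B0}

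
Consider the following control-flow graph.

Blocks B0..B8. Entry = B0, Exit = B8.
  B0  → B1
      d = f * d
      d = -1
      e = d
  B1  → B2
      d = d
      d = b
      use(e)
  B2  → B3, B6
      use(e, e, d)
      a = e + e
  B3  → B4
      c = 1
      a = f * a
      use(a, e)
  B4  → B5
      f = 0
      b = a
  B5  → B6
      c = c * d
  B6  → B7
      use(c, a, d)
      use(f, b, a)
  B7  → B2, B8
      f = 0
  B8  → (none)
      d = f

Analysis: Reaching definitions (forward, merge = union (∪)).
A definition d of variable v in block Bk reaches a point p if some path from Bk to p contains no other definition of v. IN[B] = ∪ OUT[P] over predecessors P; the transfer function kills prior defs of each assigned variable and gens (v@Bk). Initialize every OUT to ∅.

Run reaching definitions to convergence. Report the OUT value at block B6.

Answer: {a@B2, a@B3, b@B4, c@B5, d@B1, e@B0, f@B4, f@B7}

Derivation:
Converged values:
  B0:   IN={}   OUT={d@B0, e@B0}
  B1:   IN={d@B0, e@B0}   OUT={d@B1, e@B0}
  B2:   IN={a@B2, a@B3, b@B4, c@B5, d@B1, e@B0, f@B7}   OUT={a@B2, b@B4, c@B5, d@B1, e@B0, f@B7}
  B3:   IN={a@B2, b@B4, c@B5, d@B1, e@B0, f@B7}   OUT={a@B3, b@B4, c@B3, d@B1, e@B0, f@B7}
  B4:   IN={a@B3, b@B4, c@B3, d@B1, e@B0, f@B7}   OUT={a@B3, b@B4, c@B3, d@B1, e@B0, f@B4}
  B5:   IN={a@B3, b@B4, c@B3, d@B1, e@B0, f@B4}   OUT={a@B3, b@B4, c@B5, d@B1, e@B0, f@B4}
  B6:   IN={a@B2, a@B3, b@B4, c@B5, d@B1, e@B0, f@B4, f@B7}   OUT={a@B2, a@B3, b@B4, c@B5, d@B1, e@B0, f@B4, f@B7}
  B7:   IN={a@B2, a@B3, b@B4, c@B5, d@B1, e@B0, f@B4, f@B7}   OUT={a@B2, a@B3, b@B4, c@B5, d@B1, e@B0, f@B7}
  B8:   IN={a@B2, a@B3, b@B4, c@B5, d@B1, e@B0, f@B7}   OUT={a@B2, a@B3, b@B4, c@B5, d@B8, e@B0, f@B7}

Merge at B6: IN[B6] = OUT[B2] ⊔ OUT[B5] = {a@B2, a@B3, b@B4, c@B5, d@B1, e@B0, f@B4, f@B7}
Applying B6's transfer function to that IN value gives OUT[B6] (row B6 above).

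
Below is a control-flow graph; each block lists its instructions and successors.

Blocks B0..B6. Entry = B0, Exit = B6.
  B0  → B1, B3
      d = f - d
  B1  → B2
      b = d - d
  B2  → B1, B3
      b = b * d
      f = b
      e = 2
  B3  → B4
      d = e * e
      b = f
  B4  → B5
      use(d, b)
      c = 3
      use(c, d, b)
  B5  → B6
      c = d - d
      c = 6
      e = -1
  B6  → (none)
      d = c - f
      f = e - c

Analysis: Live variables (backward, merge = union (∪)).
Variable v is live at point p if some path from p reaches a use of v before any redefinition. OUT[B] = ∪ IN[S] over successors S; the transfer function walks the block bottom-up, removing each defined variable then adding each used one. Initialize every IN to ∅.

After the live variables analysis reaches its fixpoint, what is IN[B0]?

Fixpoint table:
  B0:   IN={d, e, f}   OUT={d, e, f}
  B1:   IN={d}   OUT={b, d}
  B2:   IN={b, d}   OUT={d, e, f}
  B3:   IN={e, f}   OUT={b, d, f}
  B4:   IN={b, d, f}   OUT={d, f}
  B5:   IN={d, f}   OUT={c, e, f}
  B6:   IN={c, e, f}   OUT={}

Merge at B0: OUT[B0] = IN[B1] ⊔ IN[B3] = {d, e, f}
Applying B0's transfer function to that OUT value gives IN[B0] (row B0 above).

Answer: {d, e, f}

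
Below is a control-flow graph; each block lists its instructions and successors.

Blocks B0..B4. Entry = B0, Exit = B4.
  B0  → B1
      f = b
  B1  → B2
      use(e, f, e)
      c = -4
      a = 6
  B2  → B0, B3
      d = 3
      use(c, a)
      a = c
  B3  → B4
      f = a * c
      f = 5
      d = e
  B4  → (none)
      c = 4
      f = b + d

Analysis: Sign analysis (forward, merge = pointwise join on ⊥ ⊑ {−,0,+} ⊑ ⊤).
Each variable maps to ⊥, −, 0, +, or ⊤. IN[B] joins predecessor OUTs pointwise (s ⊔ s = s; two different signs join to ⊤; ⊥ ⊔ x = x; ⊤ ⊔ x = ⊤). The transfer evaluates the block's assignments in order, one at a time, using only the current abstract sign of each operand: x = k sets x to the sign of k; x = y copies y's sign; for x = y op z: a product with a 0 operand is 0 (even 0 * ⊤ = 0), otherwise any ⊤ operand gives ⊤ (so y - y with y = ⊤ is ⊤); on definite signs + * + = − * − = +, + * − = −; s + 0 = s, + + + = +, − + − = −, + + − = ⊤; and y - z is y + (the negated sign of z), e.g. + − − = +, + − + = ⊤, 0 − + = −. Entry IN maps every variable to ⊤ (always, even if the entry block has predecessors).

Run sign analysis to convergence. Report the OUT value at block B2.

Answer: {a: -, b: ⊤, c: -, d: +, e: ⊤, f: ⊤}

Trace:
Fixpoint table:
  B0:  IN=(all ⊤)  OUT=(all ⊤)
  B1:  IN=(all ⊤)  OUT={a:+, c:-; rest ⊤}
  B2:  IN={a:+, c:-; rest ⊤}  OUT={a:-, c:-, d:+; rest ⊤}
  B3:  IN={a:-, c:-, d:+; rest ⊤}  OUT={a:-, c:-, f:+; rest ⊤}
  B4:  IN={a:-, c:-, f:+; rest ⊤}  OUT={a:-, c:+; rest ⊤}

Merge at B2: IN[B2] = OUT[B1] = {a: +, b: ⊤, c: -, d: ⊤, e: ⊤, f: ⊤}
Applying B2's transfer function to that IN value gives OUT[B2] (row B2 above).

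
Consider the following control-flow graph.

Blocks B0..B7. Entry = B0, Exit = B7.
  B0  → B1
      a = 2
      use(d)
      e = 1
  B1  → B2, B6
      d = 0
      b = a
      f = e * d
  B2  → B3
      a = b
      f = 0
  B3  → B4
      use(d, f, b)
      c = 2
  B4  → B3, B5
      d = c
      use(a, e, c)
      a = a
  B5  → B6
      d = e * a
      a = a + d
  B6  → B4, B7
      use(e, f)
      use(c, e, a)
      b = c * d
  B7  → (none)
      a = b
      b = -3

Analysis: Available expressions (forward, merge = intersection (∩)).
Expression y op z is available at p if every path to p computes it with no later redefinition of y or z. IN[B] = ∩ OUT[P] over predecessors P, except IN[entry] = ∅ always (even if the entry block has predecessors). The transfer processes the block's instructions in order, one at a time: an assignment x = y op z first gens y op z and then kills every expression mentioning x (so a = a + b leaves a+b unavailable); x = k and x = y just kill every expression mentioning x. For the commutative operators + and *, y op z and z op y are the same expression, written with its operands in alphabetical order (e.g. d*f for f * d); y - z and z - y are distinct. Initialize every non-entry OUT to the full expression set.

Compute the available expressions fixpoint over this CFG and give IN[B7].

Answer: {c*d}

Working:
Fixpoint table:
  B0: | IN={} | OUT={}
  B1: | IN={} | OUT={d*e}
  B2: | IN={d*e} | OUT={d*e}
  B3: | IN={} | OUT={}
  B4: | IN={} | OUT={}
  B5: | IN={} | OUT={}
  B6: | IN={} | OUT={c*d}
  B7: | IN={c*d} | OUT={c*d}

Merge at B7: IN[B7] = OUT[B6] = {c*d}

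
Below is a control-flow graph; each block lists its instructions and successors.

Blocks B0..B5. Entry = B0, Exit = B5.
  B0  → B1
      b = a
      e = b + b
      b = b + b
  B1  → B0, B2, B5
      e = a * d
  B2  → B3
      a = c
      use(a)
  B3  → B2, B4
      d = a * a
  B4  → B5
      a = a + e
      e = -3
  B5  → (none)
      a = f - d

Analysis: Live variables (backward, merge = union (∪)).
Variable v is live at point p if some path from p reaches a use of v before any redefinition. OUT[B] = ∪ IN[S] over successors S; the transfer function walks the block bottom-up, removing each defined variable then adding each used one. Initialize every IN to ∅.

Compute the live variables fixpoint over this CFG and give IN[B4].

Answer: {a, d, e, f}

Derivation:
Per-block solution:
  B0: | IN={a, c, d, f} | OUT={a, c, d, f}
  B1: | IN={a, c, d, f} | OUT={a, c, d, e, f}
  B2: | IN={c, e, f} | OUT={a, c, e, f}
  B3: | IN={a, c, e, f} | OUT={a, c, d, e, f}
  B4: | IN={a, d, e, f} | OUT={d, f}
  B5: | IN={d, f} | OUT={}

Merge at B4: OUT[B4] = IN[B5] = {d, f}
Applying B4's transfer function to that OUT value gives IN[B4] (row B4 above).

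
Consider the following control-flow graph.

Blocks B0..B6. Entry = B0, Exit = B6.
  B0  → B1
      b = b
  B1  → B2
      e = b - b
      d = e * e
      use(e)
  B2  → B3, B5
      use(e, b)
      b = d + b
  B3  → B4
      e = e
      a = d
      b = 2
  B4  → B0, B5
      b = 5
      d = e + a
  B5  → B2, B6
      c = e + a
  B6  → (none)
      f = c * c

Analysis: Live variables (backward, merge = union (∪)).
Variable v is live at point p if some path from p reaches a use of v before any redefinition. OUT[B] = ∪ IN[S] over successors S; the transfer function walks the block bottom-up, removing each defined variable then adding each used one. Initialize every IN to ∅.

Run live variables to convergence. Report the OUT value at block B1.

Fixpoint table:
  B0: | IN={a, b} | OUT={a, b}
  B1: | IN={a, b} | OUT={a, b, d, e}
  B2: | IN={a, b, d, e} | OUT={a, b, d, e}
  B3: | IN={d, e} | OUT={a, e}
  B4: | IN={a, e} | OUT={a, b, d, e}
  B5: | IN={a, b, d, e} | OUT={a, b, c, d, e}
  B6: | IN={c} | OUT={}

Merge at B1: OUT[B1] = IN[B2] = {a, b, d, e}

Answer: {a, b, d, e}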